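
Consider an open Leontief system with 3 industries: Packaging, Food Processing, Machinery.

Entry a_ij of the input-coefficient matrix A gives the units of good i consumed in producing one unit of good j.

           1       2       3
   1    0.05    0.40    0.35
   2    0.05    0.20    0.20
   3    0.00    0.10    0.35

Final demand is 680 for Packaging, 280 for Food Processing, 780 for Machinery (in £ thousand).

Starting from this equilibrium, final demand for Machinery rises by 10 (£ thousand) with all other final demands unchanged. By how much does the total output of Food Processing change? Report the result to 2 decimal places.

I − A =
  [   0.95    -0.40    -0.35]
  [  -0.05     0.80    -0.20]
  [   0.00    -0.10     0.65]
Cofactors of I−A, C_ij = (−1)^(i+j)·(minor ij) (rows/columns in the sector order above):
  C_11 = (0.80)(0.65) − (-0.20)(-0.10) = 0.5000
  C_12 = −[(-0.05)(0.65) − (-0.20)(0.00)] = 0.0325
  C_13 = (-0.05)(-0.10) − (0.80)(0.00) = 0.0050
  C_21 = −[(-0.40)(0.65) − (-0.35)(-0.10)] = 0.2950
  C_22 = (0.95)(0.65) − (-0.35)(0.00) = 0.6175
  C_23 = −[(0.95)(-0.10) − (-0.40)(0.00)] = 0.0950
  C_31 = (-0.40)(-0.20) − (-0.35)(0.80) = 0.3600
  C_32 = −[(0.95)(-0.20) − (-0.35)(-0.05)] = 0.2075
  C_33 = (0.95)(0.80) − (-0.40)(-0.05) = 0.7400
det(I−A) = Σ_j (I−A)_1j·C_1j = (0.95)(0.5000) + (-0.40)(0.0325) + (-0.35)(0.0050) = 0.46025
adj(I−A) = Cᵀ =
  [ 0.5000   0.2950   0.3600]
  [ 0.0325   0.6175   0.2075]
  [ 0.0050   0.0950   0.7400]
(I − A)⁻¹ = adj(I−A) / det(I−A) ≈
  [   1.0864     0.6410     0.7822]
  [   0.0706     1.3417     0.4508]
  [   0.0109     0.2064     1.6078]
Δx = (I − A)⁻¹ Δd with Δd having +10 in the Machinery component and 0 elsewhere.
So Δx_2 = L_23 · (+10), where L_23 = adj(I−A)_23 / det(I−A) = 0.2075 / 0.46025.
Δx_2 = 0.2075 × (+10) / 0.46025 = 2.075 / 0.46025 ≈ 4.51.

Δx_2 = 4.51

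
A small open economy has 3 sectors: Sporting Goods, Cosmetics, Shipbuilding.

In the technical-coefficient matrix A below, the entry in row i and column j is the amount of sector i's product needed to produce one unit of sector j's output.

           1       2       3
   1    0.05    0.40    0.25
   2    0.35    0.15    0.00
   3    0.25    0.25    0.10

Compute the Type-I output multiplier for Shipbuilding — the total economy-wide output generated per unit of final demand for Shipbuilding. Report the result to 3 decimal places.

m_3 = 1.840

I − A =
  [   0.95    -0.40    -0.25]
  [  -0.35     0.85     0.00]
  [  -0.25    -0.25     0.90]
Cofactors of I−A, C_ij = (−1)^(i+j)·(minor ij) (rows/columns in the sector order above):
  C_11 = (0.85)(0.90) − (0.00)(-0.25) = 0.7650
  C_12 = −[(-0.35)(0.90) − (0.00)(-0.25)] = 0.3150
  C_13 = (-0.35)(-0.25) − (0.85)(-0.25) = 0.3000
  C_21 = −[(-0.40)(0.90) − (-0.25)(-0.25)] = 0.4225
  C_22 = (0.95)(0.90) − (-0.25)(-0.25) = 0.7925
  C_23 = −[(0.95)(-0.25) − (-0.40)(-0.25)] = 0.3375
  C_31 = (-0.40)(0.00) − (-0.25)(0.85) = 0.2125
  C_32 = −[(0.95)(0.00) − (-0.25)(-0.35)] = 0.0875
  C_33 = (0.95)(0.85) − (-0.40)(-0.35) = 0.6675
det(I−A) = Σ_j (I−A)_1j·C_1j = (0.95)(0.7650) + (-0.40)(0.3150) + (-0.25)(0.3000) = 0.52575
adj(I−A) = Cᵀ =
  [ 0.7650   0.4225   0.2125]
  [ 0.3150   0.7925   0.0875]
  [ 0.3000   0.3375   0.6675]
(I − A)⁻¹ = adj(I−A) / det(I−A) ≈
  [   1.4551     0.8036     0.4042]
  [   0.5991     1.5074     0.1664]
  [   0.5706     0.6419     1.2696]
The output multiplier for sector j is the column-j sum of the Leontief inverse (I − A)⁻¹ = adj(I−A) / det(I−A).
Column 3 of adj(I−A): (0.2125, 0.0875, 0.6675); det(I−A) = 0.52575.
m_3 = (0.2125 + 0.0875 + 0.6675) / 0.52575 = 0.9675 / 0.52575 ≈ 1.840.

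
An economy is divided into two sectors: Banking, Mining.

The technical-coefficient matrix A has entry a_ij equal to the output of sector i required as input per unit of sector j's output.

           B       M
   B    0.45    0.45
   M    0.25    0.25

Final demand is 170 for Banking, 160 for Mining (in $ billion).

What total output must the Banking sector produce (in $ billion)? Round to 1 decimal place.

I − A =
  [   0.55    -0.45]
  [  -0.25     0.75]
det(I−A) = (0.55)(0.75) − (-0.45)(-0.25) = 0.3000
adj(I−A) = [[0.75, 0.45], [0.25, 0.55]]
(I − A)⁻¹ = adj(I−A) / det(I−A) ≈
  [   2.5000     1.5000]
  [   0.8333     1.8333]
x = (I − A)⁻¹ d = adj(I−A)·d / det(I−A), with det(I−A) = 0.3000:
  x_B = (0.75·170 + 0.45·160) / 0.3000 = 199.50 / 0.3000 = 665.0
  x_M = (0.25·170 + 0.55·160) / 0.3000 = 130.50 / 0.3000 = 435.0

x_B = 665.0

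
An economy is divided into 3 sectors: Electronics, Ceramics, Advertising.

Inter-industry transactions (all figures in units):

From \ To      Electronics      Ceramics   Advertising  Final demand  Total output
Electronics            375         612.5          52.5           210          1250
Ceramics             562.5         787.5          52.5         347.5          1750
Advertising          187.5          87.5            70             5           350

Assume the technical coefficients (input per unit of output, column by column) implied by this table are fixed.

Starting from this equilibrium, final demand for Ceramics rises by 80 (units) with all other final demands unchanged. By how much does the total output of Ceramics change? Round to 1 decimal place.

Technical coefficients a_ij = z_ij / X_j:
  a_EE = 375/1250 = 0.30, a_CE = 562.5/1250 = 0.45, a_AE = 187.5/1250 = 0.15
  a_EC = 612.5/1750 = 0.35, a_CC = 787.5/1750 = 0.45, a_AC = 87.5/1750 = 0.05
  a_EA = 52.5/350 = 0.15, a_CA = 52.5/350 = 0.15, a_AA = 70/350 = 0.20
I − A =
  [   0.70    -0.35    -0.15]
  [  -0.45     0.55    -0.15]
  [  -0.15    -0.05     0.80]
Cofactors of I−A, C_ij = (−1)^(i+j)·(minor ij) (rows/columns in the sector order above):
  C_11 = (0.55)(0.80) − (-0.15)(-0.05) = 0.4325
  C_12 = −[(-0.45)(0.80) − (-0.15)(-0.15)] = 0.3825
  C_13 = (-0.45)(-0.05) − (0.55)(-0.15) = 0.1050
  C_21 = −[(-0.35)(0.80) − (-0.15)(-0.05)] = 0.2875
  C_22 = (0.70)(0.80) − (-0.15)(-0.15) = 0.5375
  C_23 = −[(0.70)(-0.05) − (-0.35)(-0.15)] = 0.0875
  C_31 = (-0.35)(-0.15) − (-0.15)(0.55) = 0.1350
  C_32 = −[(0.70)(-0.15) − (-0.15)(-0.45)] = 0.1725
  C_33 = (0.70)(0.55) − (-0.35)(-0.45) = 0.2275
det(I−A) = Σ_j (I−A)_1j·C_1j = (0.70)(0.4325) + (-0.35)(0.3825) + (-0.15)(0.1050) = 0.153125
adj(I−A) = Cᵀ =
  [ 0.4325   0.2875   0.1350]
  [ 0.3825   0.5375   0.1725]
  [ 0.1050   0.0875   0.2275]
(I − A)⁻¹ = adj(I−A) / det(I−A) ≈
  [   2.8245     1.8776     0.8816]
  [   2.4980     3.5102     1.1265]
  [   0.6857     0.5714     1.4857]
Δx = (I − A)⁻¹ Δd with Δd having +80 in the Ceramics component and 0 elsewhere.
So Δx_C = L_CC · (+80), where L_CC = adj(I−A)_CC / det(I−A) = 0.5375 / 0.153125.
Δx_C = 0.5375 × (+80) / 0.153125 = 43.00 / 0.153125 ≈ 280.8.

Δx_C = 280.8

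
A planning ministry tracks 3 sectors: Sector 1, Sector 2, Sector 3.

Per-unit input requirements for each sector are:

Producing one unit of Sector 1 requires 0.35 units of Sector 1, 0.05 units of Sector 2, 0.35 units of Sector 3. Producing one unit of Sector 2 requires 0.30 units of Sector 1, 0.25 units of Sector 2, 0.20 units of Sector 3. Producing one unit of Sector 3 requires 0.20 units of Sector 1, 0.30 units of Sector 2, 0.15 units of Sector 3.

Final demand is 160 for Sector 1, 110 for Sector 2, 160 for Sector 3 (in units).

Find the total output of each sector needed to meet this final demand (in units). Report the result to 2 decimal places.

x_1 = 590.15, x_2 = 395.75, x_3 = 524.36

I − A =
  [   0.65    -0.30    -0.20]
  [  -0.05     0.75    -0.30]
  [  -0.35    -0.20     0.85]
Cofactors of I−A, C_ij = (−1)^(i+j)·(minor ij) (rows/columns in the sector order above):
  C_11 = (0.75)(0.85) − (-0.30)(-0.20) = 0.5775
  C_12 = −[(-0.05)(0.85) − (-0.30)(-0.35)] = 0.1475
  C_13 = (-0.05)(-0.20) − (0.75)(-0.35) = 0.2725
  C_21 = −[(-0.30)(0.85) − (-0.20)(-0.20)] = 0.2950
  C_22 = (0.65)(0.85) − (-0.20)(-0.35) = 0.4825
  C_23 = −[(0.65)(-0.20) − (-0.30)(-0.35)] = 0.2350
  C_31 = (-0.30)(-0.30) − (-0.20)(0.75) = 0.2400
  C_32 = −[(0.65)(-0.30) − (-0.20)(-0.05)] = 0.2050
  C_33 = (0.65)(0.75) − (-0.30)(-0.05) = 0.4725
det(I−A) = Σ_j (I−A)_1j·C_1j = (0.65)(0.5775) + (-0.30)(0.1475) + (-0.20)(0.2725) = 0.276625
adj(I−A) = Cᵀ =
  [ 0.5775   0.2950   0.2400]
  [ 0.1475   0.4825   0.2050]
  [ 0.2725   0.2350   0.4725]
(I − A)⁻¹ = adj(I−A) / det(I−A) ≈
  [   2.0877     1.0664     0.8676]
  [   0.5332     1.7442     0.7411]
  [   0.9851     0.8495     1.7081]
x = (I − A)⁻¹ d = adj(I−A)·d / det(I−A), with det(I−A) = 0.276625:
  x_1 = (0.5775·160 + 0.2950·110 + 0.2400·160) / 0.276625 = 163.25 / 0.276625 ≈ 590.15
  x_2 = (0.1475·160 + 0.4825·110 + 0.2050·160) / 0.276625 = 109.475 / 0.276625 ≈ 395.75
  x_3 = (0.2725·160 + 0.2350·110 + 0.4725·160) / 0.276625 = 145.05 / 0.276625 ≈ 524.36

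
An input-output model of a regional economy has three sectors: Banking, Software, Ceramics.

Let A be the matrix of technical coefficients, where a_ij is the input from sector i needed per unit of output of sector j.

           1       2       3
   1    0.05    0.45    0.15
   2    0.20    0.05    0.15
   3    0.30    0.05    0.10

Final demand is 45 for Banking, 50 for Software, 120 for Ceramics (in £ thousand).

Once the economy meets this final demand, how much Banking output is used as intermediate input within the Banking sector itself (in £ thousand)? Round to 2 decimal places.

z_11 = 6.36

I − A =
  [   0.95    -0.45    -0.15]
  [  -0.20     0.95    -0.15]
  [  -0.30    -0.05     0.90]
Cofactors of I−A, C_ij = (−1)^(i+j)·(minor ij) (rows/columns in the sector order above):
  C_11 = (0.95)(0.90) − (-0.15)(-0.05) = 0.8475
  C_12 = −[(-0.20)(0.90) − (-0.15)(-0.30)] = 0.2250
  C_13 = (-0.20)(-0.05) − (0.95)(-0.30) = 0.2950
  C_21 = −[(-0.45)(0.90) − (-0.15)(-0.05)] = 0.4125
  C_22 = (0.95)(0.90) − (-0.15)(-0.30) = 0.8100
  C_23 = −[(0.95)(-0.05) − (-0.45)(-0.30)] = 0.1825
  C_31 = (-0.45)(-0.15) − (-0.15)(0.95) = 0.2100
  C_32 = −[(0.95)(-0.15) − (-0.15)(-0.20)] = 0.1725
  C_33 = (0.95)(0.95) − (-0.45)(-0.20) = 0.8125
det(I−A) = Σ_j (I−A)_1j·C_1j = (0.95)(0.8475) + (-0.45)(0.2250) + (-0.15)(0.2950) = 0.659625
adj(I−A) = Cᵀ =
  [ 0.8475   0.4125   0.2100]
  [ 0.2250   0.8100   0.1725]
  [ 0.2950   0.1825   0.8125]
(I − A)⁻¹ = adj(I−A) / det(I−A) ≈
  [   1.2848     0.6254     0.3184]
  [   0.3411     1.2280     0.2615]
  [   0.4472     0.2767     1.2318]
First solve x = (I − A)⁻¹ d = adj(I−A)·d / det(I−A); in particular x_1 = (0.8475·45 + 0.4125·50 + 0.2100·120) / 0.659625 = 83.9625 / 0.659625 ≈ 127.2882.
Intermediate flow from 1 to 1: z_11 = a_11 · x_1 = 0.05 × 83.9625 / 0.659625 = 4.198125 / 0.659625 ≈ 6.36.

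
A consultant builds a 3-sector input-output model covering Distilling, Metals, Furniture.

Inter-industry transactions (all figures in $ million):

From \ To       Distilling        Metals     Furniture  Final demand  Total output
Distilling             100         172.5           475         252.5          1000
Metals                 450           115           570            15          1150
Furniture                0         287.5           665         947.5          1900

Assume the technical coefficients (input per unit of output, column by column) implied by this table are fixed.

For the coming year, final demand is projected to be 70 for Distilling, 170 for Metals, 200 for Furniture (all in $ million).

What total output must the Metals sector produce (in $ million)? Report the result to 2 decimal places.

x_M = 507.56

Technical coefficients a_ij = z_ij / X_j:
  a_DD = 100/1000 = 0.10, a_MD = 450/1000 = 0.45, a_FD = 0/1000 = 0.00
  a_DM = 172.5/1150 = 0.15, a_MM = 115/1150 = 0.10, a_FM = 287.5/1150 = 0.25
  a_DF = 475/1900 = 0.25, a_MF = 570/1900 = 0.30, a_FF = 665/1900 = 0.35
I − A =
  [   0.90    -0.15    -0.25]
  [  -0.45     0.90    -0.30]
  [   0.00    -0.25     0.65]
Cofactors of I−A, C_ij = (−1)^(i+j)·(minor ij) (rows/columns in the sector order above):
  C_11 = (0.90)(0.65) − (-0.30)(-0.25) = 0.5100
  C_12 = −[(-0.45)(0.65) − (-0.30)(0.00)] = 0.2925
  C_13 = (-0.45)(-0.25) − (0.90)(0.00) = 0.1125
  C_21 = −[(-0.15)(0.65) − (-0.25)(-0.25)] = 0.1600
  C_22 = (0.90)(0.65) − (-0.25)(0.00) = 0.5850
  C_23 = −[(0.90)(-0.25) − (-0.15)(0.00)] = 0.2250
  C_31 = (-0.15)(-0.30) − (-0.25)(0.90) = 0.2700
  C_32 = −[(0.90)(-0.30) − (-0.25)(-0.45)] = 0.3825
  C_33 = (0.90)(0.90) − (-0.15)(-0.45) = 0.7425
det(I−A) = Σ_j (I−A)_1j·C_1j = (0.90)(0.5100) + (-0.15)(0.2925) + (-0.25)(0.1125) = 0.3870
adj(I−A) = Cᵀ =
  [ 0.5100   0.1600   0.2700]
  [ 0.2925   0.5850   0.3825]
  [ 0.1125   0.2250   0.7425]
(I − A)⁻¹ = adj(I−A) / det(I−A) ≈
  [   1.3178     0.4134     0.6977]
  [   0.7558     1.5116     0.9884]
  [   0.2907     0.5814     1.9186]
x = (I − A)⁻¹ d = adj(I−A)·d / det(I−A), with det(I−A) = 0.3870:
  x_D = (0.5100·70 + 0.1600·170 + 0.2700·200) / 0.3870 = 116.90 / 0.3870 ≈ 302.07
  x_M = (0.2925·70 + 0.5850·170 + 0.3825·200) / 0.3870 = 196.425 / 0.3870 ≈ 507.56
  x_F = (0.1125·70 + 0.2250·170 + 0.7425·200) / 0.3870 = 194.625 / 0.3870 ≈ 502.91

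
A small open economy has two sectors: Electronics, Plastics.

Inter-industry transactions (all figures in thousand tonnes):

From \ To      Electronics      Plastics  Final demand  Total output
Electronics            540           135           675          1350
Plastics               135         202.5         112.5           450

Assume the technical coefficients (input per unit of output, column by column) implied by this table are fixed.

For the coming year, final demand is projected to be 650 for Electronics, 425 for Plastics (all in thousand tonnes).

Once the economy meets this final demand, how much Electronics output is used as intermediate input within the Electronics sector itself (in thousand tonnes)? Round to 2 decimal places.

Technical coefficients a_ij = z_ij / X_j:
  a_EE = 540/1350 = 0.40, a_PE = 135/1350 = 0.10
  a_EP = 135/450 = 0.30, a_PP = 202.5/450 = 0.45
I − A =
  [   0.60    -0.30]
  [  -0.10     0.55]
det(I−A) = (0.60)(0.55) − (-0.30)(-0.10) = 0.3000
adj(I−A) = [[0.55, 0.30], [0.10, 0.60]]
(I − A)⁻¹ = adj(I−A) / det(I−A) ≈
  [   1.8333     1.0000]
  [   0.3333     2.0000]
First solve x = (I − A)⁻¹ d = adj(I−A)·d / det(I−A); in particular x_E = (0.55·650 + 0.30·425) / 0.3000 = 485.00 / 0.3000 ≈ 1616.6667.
Intermediate flow from E to E: z_EE = a_EE · x_E = 0.40 × 485.00 / 0.3000 = 194.00 / 0.3000 ≈ 646.67.

z_EE = 646.67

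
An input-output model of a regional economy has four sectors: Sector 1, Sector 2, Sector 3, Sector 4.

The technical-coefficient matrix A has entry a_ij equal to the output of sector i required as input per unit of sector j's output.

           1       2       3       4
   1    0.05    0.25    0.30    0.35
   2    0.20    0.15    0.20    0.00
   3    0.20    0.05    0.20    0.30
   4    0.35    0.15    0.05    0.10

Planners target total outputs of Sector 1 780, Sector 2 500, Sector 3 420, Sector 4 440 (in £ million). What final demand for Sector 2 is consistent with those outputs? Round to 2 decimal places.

d_2 = 185.00

I − A =
  [   0.95    -0.25    -0.30    -0.35]
  [  -0.20     0.85    -0.20     0.00]
  [  -0.20    -0.05     0.80    -0.30]
  [  -0.35    -0.15    -0.05     0.90]
d = (I − A) x:
  d_1 = (+0.95)·780 + (-0.25)·500 + (-0.30)·420 + (-0.35)·440 = 336.00
  d_2 = (-0.20)·780 + (+0.85)·500 + (-0.20)·420 + (+0.00)·440 = 185.00
  d_3 = (-0.20)·780 + (-0.05)·500 + (+0.80)·420 + (-0.30)·440 = 23.00
  d_4 = (-0.35)·780 + (-0.15)·500 + (-0.05)·420 + (+0.90)·440 = 27.00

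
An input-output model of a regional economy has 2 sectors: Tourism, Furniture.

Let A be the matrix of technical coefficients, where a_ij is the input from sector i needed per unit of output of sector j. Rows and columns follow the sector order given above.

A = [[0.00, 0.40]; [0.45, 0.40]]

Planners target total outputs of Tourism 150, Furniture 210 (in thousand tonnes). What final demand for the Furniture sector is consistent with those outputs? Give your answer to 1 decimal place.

I − A =
  [   1.00    -0.40]
  [  -0.45     0.60]
d = (I − A) x:
  d_1 = (+1.00)·150 + (-0.40)·210 = 66.0
  d_2 = (-0.45)·150 + (+0.60)·210 = 58.5

d_2 = 58.5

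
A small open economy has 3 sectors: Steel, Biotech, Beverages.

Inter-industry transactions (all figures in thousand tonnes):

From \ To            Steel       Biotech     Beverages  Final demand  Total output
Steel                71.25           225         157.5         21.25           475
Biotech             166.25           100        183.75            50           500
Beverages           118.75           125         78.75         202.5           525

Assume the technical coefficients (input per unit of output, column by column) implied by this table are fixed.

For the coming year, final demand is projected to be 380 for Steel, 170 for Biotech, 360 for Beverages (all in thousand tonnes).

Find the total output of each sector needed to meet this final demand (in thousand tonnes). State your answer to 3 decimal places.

x_1 = 1827.035, x_2 = 1643.728, x_3 = 1444.342

Technical coefficients a_ij = z_ij / X_j:
  a_11 = 71.25/475 = 0.15, a_21 = 166.25/475 = 0.35, a_31 = 118.75/475 = 0.25
  a_12 = 225/500 = 0.45, a_22 = 100/500 = 0.20, a_32 = 125/500 = 0.25
  a_13 = 157.5/525 = 0.30, a_23 = 183.75/525 = 0.35, a_33 = 78.75/525 = 0.15
I − A =
  [   0.85    -0.45    -0.30]
  [  -0.35     0.80    -0.35]
  [  -0.25    -0.25     0.85]
Cofactors of I−A, C_ij = (−1)^(i+j)·(minor ij) (rows/columns in the sector order above):
  C_11 = (0.80)(0.85) − (-0.35)(-0.25) = 0.5925
  C_12 = −[(-0.35)(0.85) − (-0.35)(-0.25)] = 0.3850
  C_13 = (-0.35)(-0.25) − (0.80)(-0.25) = 0.2875
  C_21 = −[(-0.45)(0.85) − (-0.30)(-0.25)] = 0.4575
  C_22 = (0.85)(0.85) − (-0.30)(-0.25) = 0.6475
  C_23 = −[(0.85)(-0.25) − (-0.45)(-0.25)] = 0.3250
  C_31 = (-0.45)(-0.35) − (-0.30)(0.80) = 0.3975
  C_32 = −[(0.85)(-0.35) − (-0.30)(-0.35)] = 0.4025
  C_33 = (0.85)(0.80) − (-0.45)(-0.35) = 0.5225
det(I−A) = Σ_j (I−A)_1j·C_1j = (0.85)(0.5925) + (-0.45)(0.3850) + (-0.30)(0.2875) = 0.244125
adj(I−A) = Cᵀ =
  [ 0.5925   0.4575   0.3975]
  [ 0.3850   0.6475   0.4025]
  [ 0.2875   0.3250   0.5225]
(I − A)⁻¹ = adj(I−A) / det(I−A) ≈
  [   2.4270     1.8740     1.6283]
  [   1.5771     2.6523     1.6487]
  [   1.1777     1.3313     2.1403]
x = (I − A)⁻¹ d = adj(I−A)·d / det(I−A), with det(I−A) = 0.244125:
  x_1 = (0.5925·380 + 0.4575·170 + 0.3975·360) / 0.244125 = 446.025 / 0.244125 ≈ 1827.035
  x_2 = (0.3850·380 + 0.6475·170 + 0.4025·360) / 0.244125 = 401.275 / 0.244125 ≈ 1643.728
  x_3 = (0.2875·380 + 0.3250·170 + 0.5225·360) / 0.244125 = 352.60 / 0.244125 ≈ 1444.342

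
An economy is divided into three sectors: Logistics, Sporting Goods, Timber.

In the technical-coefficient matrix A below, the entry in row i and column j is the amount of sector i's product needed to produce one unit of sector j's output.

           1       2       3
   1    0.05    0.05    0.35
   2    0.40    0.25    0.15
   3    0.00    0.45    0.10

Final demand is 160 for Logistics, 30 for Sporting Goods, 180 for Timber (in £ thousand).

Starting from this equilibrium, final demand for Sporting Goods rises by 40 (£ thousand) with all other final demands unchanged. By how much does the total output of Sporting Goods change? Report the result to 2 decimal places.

Δx_2 = 68.93

I − A =
  [   0.95    -0.05    -0.35]
  [  -0.40     0.75    -0.15]
  [   0.00    -0.45     0.90]
Cofactors of I−A, C_ij = (−1)^(i+j)·(minor ij) (rows/columns in the sector order above):
  C_11 = (0.75)(0.90) − (-0.15)(-0.45) = 0.6075
  C_12 = −[(-0.40)(0.90) − (-0.15)(0.00)] = 0.3600
  C_13 = (-0.40)(-0.45) − (0.75)(0.00) = 0.1800
  C_21 = −[(-0.05)(0.90) − (-0.35)(-0.45)] = 0.2025
  C_22 = (0.95)(0.90) − (-0.35)(0.00) = 0.8550
  C_23 = −[(0.95)(-0.45) − (-0.05)(0.00)] = 0.4275
  C_31 = (-0.05)(-0.15) − (-0.35)(0.75) = 0.2700
  C_32 = −[(0.95)(-0.15) − (-0.35)(-0.40)] = 0.2825
  C_33 = (0.95)(0.75) − (-0.05)(-0.40) = 0.6925
det(I−A) = Σ_j (I−A)_1j·C_1j = (0.95)(0.6075) + (-0.05)(0.3600) + (-0.35)(0.1800) = 0.496125
adj(I−A) = Cᵀ =
  [ 0.6075   0.2025   0.2700]
  [ 0.3600   0.8550   0.2825]
  [ 0.1800   0.4275   0.6925]
(I − A)⁻¹ = adj(I−A) / det(I−A) ≈
  [   1.2245     0.4082     0.5442]
  [   0.7256     1.7234     0.5694]
  [   0.3628     0.8617     1.3958]
Δx = (I − A)⁻¹ Δd with Δd having +40 in the Sporting Goods component and 0 elsewhere.
So Δx_2 = L_22 · (+40), where L_22 = adj(I−A)_22 / det(I−A) = 0.8550 / 0.496125.
Δx_2 = 0.8550 × (+40) / 0.496125 = 34.20 / 0.496125 ≈ 68.93.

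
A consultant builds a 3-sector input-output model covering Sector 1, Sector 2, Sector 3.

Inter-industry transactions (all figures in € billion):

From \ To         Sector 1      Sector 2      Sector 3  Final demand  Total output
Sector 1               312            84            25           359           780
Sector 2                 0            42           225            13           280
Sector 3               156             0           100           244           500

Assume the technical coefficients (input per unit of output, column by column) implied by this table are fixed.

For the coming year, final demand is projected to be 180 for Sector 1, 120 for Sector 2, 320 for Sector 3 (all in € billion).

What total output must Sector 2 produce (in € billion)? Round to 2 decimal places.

Technical coefficients a_ij = z_ij / X_j:
  a_11 = 312/780 = 0.40, a_21 = 0/780 = 0.00, a_31 = 156/780 = 0.20
  a_12 = 84/280 = 0.30, a_22 = 42/280 = 0.15, a_32 = 0/280 = 0.00
  a_13 = 25/500 = 0.05, a_23 = 225/500 = 0.45, a_33 = 100/500 = 0.20
I − A =
  [   0.60    -0.30    -0.05]
  [   0.00     0.85    -0.45]
  [  -0.20     0.00     0.80]
Cofactors of I−A, C_ij = (−1)^(i+j)·(minor ij) (rows/columns in the sector order above):
  C_11 = (0.85)(0.80) − (-0.45)(0.00) = 0.6800
  C_12 = −[(0.00)(0.80) − (-0.45)(-0.20)] = 0.0900
  C_13 = (0.00)(0.00) − (0.85)(-0.20) = 0.1700
  C_21 = −[(-0.30)(0.80) − (-0.05)(0.00)] = 0.2400
  C_22 = (0.60)(0.80) − (-0.05)(-0.20) = 0.4700
  C_23 = −[(0.60)(0.00) − (-0.30)(-0.20)] = 0.0600
  C_31 = (-0.30)(-0.45) − (-0.05)(0.85) = 0.1775
  C_32 = −[(0.60)(-0.45) − (-0.05)(0.00)] = 0.2700
  C_33 = (0.60)(0.85) − (-0.30)(0.00) = 0.5100
det(I−A) = Σ_j (I−A)_1j·C_1j = (0.60)(0.6800) + (-0.30)(0.0900) + (-0.05)(0.1700) = 0.3725
adj(I−A) = Cᵀ =
  [ 0.6800   0.2400   0.1775]
  [ 0.0900   0.4700   0.2700]
  [ 0.1700   0.0600   0.5100]
(I − A)⁻¹ = adj(I−A) / det(I−A) ≈
  [   1.8255     0.6443     0.4765]
  [   0.2416     1.2617     0.7248]
  [   0.4564     0.1611     1.3691]
x = (I − A)⁻¹ d = adj(I−A)·d / det(I−A), with det(I−A) = 0.3725:
  x_1 = (0.6800·180 + 0.2400·120 + 0.1775·320) / 0.3725 = 208.00 / 0.3725 ≈ 558.39
  x_2 = (0.0900·180 + 0.4700·120 + 0.2700·320) / 0.3725 = 159.00 / 0.3725 ≈ 426.85
  x_3 = (0.1700·180 + 0.0600·120 + 0.5100·320) / 0.3725 = 201.00 / 0.3725 ≈ 539.60

x_2 = 426.85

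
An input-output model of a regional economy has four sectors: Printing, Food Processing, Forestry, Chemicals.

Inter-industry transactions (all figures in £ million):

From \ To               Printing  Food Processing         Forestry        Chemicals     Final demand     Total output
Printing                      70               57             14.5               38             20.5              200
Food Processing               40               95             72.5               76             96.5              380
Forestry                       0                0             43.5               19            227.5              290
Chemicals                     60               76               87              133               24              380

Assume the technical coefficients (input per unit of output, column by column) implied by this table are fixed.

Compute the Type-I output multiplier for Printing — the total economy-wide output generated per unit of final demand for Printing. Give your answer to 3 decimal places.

Technical coefficients a_ij = z_ij / X_j:
  a_11 = 70/200 = 0.35, a_21 = 40/200 = 0.20, a_31 = 0/200 = 0.00, a_41 = 60/200 = 0.30
  a_12 = 57/380 = 0.15, a_22 = 95/380 = 0.25, a_32 = 0/380 = 0.00, a_42 = 76/380 = 0.20
  a_13 = 14.5/290 = 0.05, a_23 = 72.5/290 = 0.25, a_33 = 43.5/290 = 0.15, a_43 = 87/290 = 0.30
  a_14 = 38/380 = 0.10, a_24 = 76/380 = 0.20, a_34 = 19/380 = 0.05, a_44 = 133/380 = 0.35
I − A =
  [   0.65    -0.15    -0.05    -0.10]
  [  -0.20     0.75    -0.25    -0.20]
  [   0.00     0.00     0.85    -0.05]
  [  -0.30    -0.20    -0.30     0.65]
Compute the cofactors C_ij = (−1)^(i+j)·(3×3 minor ij) of I−A; the adjugate is their transpose:
adj(I−A) = Cᵀ =
  [ 0.366625   0.098125   0.083250   0.093000]
  [ 0.162250   0.323125   0.152625   0.136125]
  [ 0.013250   0.008750   0.235875   0.022875]
  [ 0.225250   0.148750   0.194250   0.388875]
det(I−A) = Σ_j (I−A)_1j·C_1j = (0.65)(0.366625) + (-0.15)(0.162250) + (-0.05)(0.013250) + (-0.10)(0.225250) = 0.19078125
(I − A)⁻¹ = adj(I−A) / det(I−A) ≈
  [   1.9217     0.5143     0.4364     0.4875]
  [   0.8505     1.6937     0.8000     0.7135]
  [   0.0695     0.0459     1.2364     0.1199]
  [   1.1807     0.7797     1.0182     2.0383]
The output multiplier for sector j is the column-j sum of the Leontief inverse (I − A)⁻¹ = adj(I−A) / det(I−A).
Column 1 of adj(I−A): (0.366625, 0.162250, 0.013250, 0.225250); det(I−A) = 0.19078125.
m_1 = (0.366625 + 0.162250 + 0.013250 + 0.225250) / 0.19078125 = 0.767375 / 0.19078125 ≈ 4.022.

m_1 = 4.022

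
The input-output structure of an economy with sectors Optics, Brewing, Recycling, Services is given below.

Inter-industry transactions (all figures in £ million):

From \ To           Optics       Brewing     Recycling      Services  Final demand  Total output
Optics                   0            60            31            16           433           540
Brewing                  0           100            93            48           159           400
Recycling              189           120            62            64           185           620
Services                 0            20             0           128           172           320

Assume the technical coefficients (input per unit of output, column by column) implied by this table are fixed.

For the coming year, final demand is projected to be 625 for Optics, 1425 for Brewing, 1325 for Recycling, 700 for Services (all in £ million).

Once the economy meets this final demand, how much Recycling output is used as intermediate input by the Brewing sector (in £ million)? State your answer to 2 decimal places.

Technical coefficients a_ij = z_ij / X_j:
  a_11 = 0/540 = 0.00, a_21 = 0/540 = 0.00, a_31 = 189/540 = 0.35, a_41 = 0/540 = 0.00
  a_12 = 60/400 = 0.15, a_22 = 100/400 = 0.25, a_32 = 120/400 = 0.30, a_42 = 20/400 = 0.05
  a_13 = 31/620 = 0.05, a_23 = 93/620 = 0.15, a_33 = 62/620 = 0.10, a_43 = 0/620 = 0.00
  a_14 = 16/320 = 0.05, a_24 = 48/320 = 0.15, a_34 = 64/320 = 0.20, a_44 = 128/320 = 0.40
I − A =
  [   1.00    -0.15    -0.05    -0.05]
  [   0.00     0.75    -0.15    -0.15]
  [  -0.35    -0.30     0.90    -0.20]
  [   0.00    -0.05     0.00     0.60]
Compute the cofactors C_ij = (−1)^(i+j)·(3×3 minor ij) of I−A; the adjugate is their transpose:
adj(I−A) = Cᵀ =
  [ 0.369750   0.092750   0.036000   0.066000]
  [ 0.031500   0.529500   0.090000   0.165000]
  [ 0.154875   0.222375   0.442500   0.216000]
  [ 0.002625   0.044125   0.007500   0.609000]
det(I−A) = Σ_j (I−A)_1j·C_1j = (1.00)(0.369750) + (-0.15)(0.031500) + (-0.05)(0.154875) + (-0.05)(0.002625) = 0.35715
(I − A)⁻¹ = adj(I−A) / det(I−A) ≈
  [   1.0353     0.2597     0.1008     0.1848]
  [   0.0882     1.4826     0.2520     0.4620]
  [   0.4336     0.6226     1.2390     0.6048]
  [   0.0073     0.1235     0.0210     1.7052]
First solve x = (I − A)⁻¹ d = adj(I−A)·d / det(I−A); in particular x_2 = (0.031500·625 + 0.529500·1425 + 0.090000·1325 + 0.165000·700) / 0.35715 = 1008.975 / 0.35715 ≈ 2825.0735.
Intermediate flow from 3 to 2: z_32 = a_32 · x_2 = 0.30 × 1008.975 / 0.35715 = 302.6925 / 0.35715 ≈ 847.52.

z_32 = 847.52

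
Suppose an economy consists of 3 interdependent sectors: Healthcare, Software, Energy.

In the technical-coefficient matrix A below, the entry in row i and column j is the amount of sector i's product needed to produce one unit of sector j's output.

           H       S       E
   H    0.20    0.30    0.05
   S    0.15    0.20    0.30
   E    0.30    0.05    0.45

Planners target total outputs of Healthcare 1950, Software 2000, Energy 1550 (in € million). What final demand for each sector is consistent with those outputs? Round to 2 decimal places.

I − A =
  [   0.80    -0.30    -0.05]
  [  -0.15     0.80    -0.30]
  [  -0.30    -0.05     0.55]
d = (I − A) x:
  d_H = (+0.80)·1950 + (-0.30)·2000 + (-0.05)·1550 = 882.50
  d_S = (-0.15)·1950 + (+0.80)·2000 + (-0.30)·1550 = 842.50
  d_E = (-0.30)·1950 + (-0.05)·2000 + (+0.55)·1550 = 167.50

d_H = 882.50, d_S = 842.50, d_E = 167.50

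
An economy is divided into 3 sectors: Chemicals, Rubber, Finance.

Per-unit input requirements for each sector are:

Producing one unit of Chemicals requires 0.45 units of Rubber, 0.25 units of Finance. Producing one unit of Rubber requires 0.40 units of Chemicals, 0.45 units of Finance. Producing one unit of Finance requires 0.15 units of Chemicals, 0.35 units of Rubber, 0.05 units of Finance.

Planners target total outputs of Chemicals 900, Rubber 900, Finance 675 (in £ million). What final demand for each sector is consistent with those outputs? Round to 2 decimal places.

I − A =
  [   1.00    -0.40    -0.15]
  [  -0.45     1.00    -0.35]
  [  -0.25    -0.45     0.95]
d = (I − A) x:
  d_1 = (+1.00)·900 + (-0.40)·900 + (-0.15)·675 = 438.75
  d_2 = (-0.45)·900 + (+1.00)·900 + (-0.35)·675 = 258.75
  d_3 = (-0.25)·900 + (-0.45)·900 + (+0.95)·675 = 11.25

d_1 = 438.75, d_2 = 258.75, d_3 = 11.25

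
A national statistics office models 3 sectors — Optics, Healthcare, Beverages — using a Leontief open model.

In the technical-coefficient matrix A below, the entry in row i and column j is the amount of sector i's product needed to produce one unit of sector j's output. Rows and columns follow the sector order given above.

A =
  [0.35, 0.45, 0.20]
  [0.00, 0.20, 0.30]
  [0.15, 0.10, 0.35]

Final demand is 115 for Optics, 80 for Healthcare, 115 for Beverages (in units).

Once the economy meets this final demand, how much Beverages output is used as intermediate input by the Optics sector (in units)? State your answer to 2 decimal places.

z_31 = 63.05

I − A =
  [   0.65    -0.45    -0.20]
  [   0.00     0.80    -0.30]
  [  -0.15    -0.10     0.65]
Cofactors of I−A, C_ij = (−1)^(i+j)·(minor ij) (rows/columns in the sector order above):
  C_11 = (0.80)(0.65) − (-0.30)(-0.10) = 0.4900
  C_12 = −[(0.00)(0.65) − (-0.30)(-0.15)] = 0.0450
  C_13 = (0.00)(-0.10) − (0.80)(-0.15) = 0.1200
  C_21 = −[(-0.45)(0.65) − (-0.20)(-0.10)] = 0.3125
  C_22 = (0.65)(0.65) − (-0.20)(-0.15) = 0.3925
  C_23 = −[(0.65)(-0.10) − (-0.45)(-0.15)] = 0.1325
  C_31 = (-0.45)(-0.30) − (-0.20)(0.80) = 0.2950
  C_32 = −[(0.65)(-0.30) − (-0.20)(0.00)] = 0.1950
  C_33 = (0.65)(0.80) − (-0.45)(0.00) = 0.5200
det(I−A) = Σ_j (I−A)_1j·C_1j = (0.65)(0.4900) + (-0.45)(0.0450) + (-0.20)(0.1200) = 0.27425
adj(I−A) = Cᵀ =
  [ 0.4900   0.3125   0.2950]
  [ 0.0450   0.3925   0.1950]
  [ 0.1200   0.1325   0.5200]
(I − A)⁻¹ = adj(I−A) / det(I−A) ≈
  [   1.7867     1.1395     1.0757]
  [   0.1641     1.4312     0.7110]
  [   0.4376     0.4831     1.8961]
First solve x = (I − A)⁻¹ d = adj(I−A)·d / det(I−A); in particular x_1 = (0.4900·115 + 0.3125·80 + 0.2950·115) / 0.27425 = 115.275 / 0.27425 ≈ 420.3282.
Intermediate flow from 3 to 1: z_31 = a_31 · x_1 = 0.15 × 115.275 / 0.27425 = 17.29125 / 0.27425 ≈ 63.05.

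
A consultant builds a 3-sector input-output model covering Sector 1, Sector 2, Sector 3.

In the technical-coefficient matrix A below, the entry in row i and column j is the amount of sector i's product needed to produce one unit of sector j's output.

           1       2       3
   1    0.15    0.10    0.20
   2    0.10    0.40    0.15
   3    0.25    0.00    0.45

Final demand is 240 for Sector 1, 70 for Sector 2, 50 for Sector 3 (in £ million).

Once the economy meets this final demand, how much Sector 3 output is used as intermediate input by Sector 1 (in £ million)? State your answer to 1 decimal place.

I − A =
  [   0.85    -0.10    -0.20]
  [  -0.10     0.60    -0.15]
  [  -0.25     0.00     0.55]
Cofactors of I−A, C_ij = (−1)^(i+j)·(minor ij) (rows/columns in the sector order above):
  C_11 = (0.60)(0.55) − (-0.15)(0.00) = 0.3300
  C_12 = −[(-0.10)(0.55) − (-0.15)(-0.25)] = 0.0925
  C_13 = (-0.10)(0.00) − (0.60)(-0.25) = 0.1500
  C_21 = −[(-0.10)(0.55) − (-0.20)(0.00)] = 0.0550
  C_22 = (0.85)(0.55) − (-0.20)(-0.25) = 0.4175
  C_23 = −[(0.85)(0.00) − (-0.10)(-0.25)] = 0.0250
  C_31 = (-0.10)(-0.15) − (-0.20)(0.60) = 0.1350
  C_32 = −[(0.85)(-0.15) − (-0.20)(-0.10)] = 0.1475
  C_33 = (0.85)(0.60) − (-0.10)(-0.10) = 0.5000
det(I−A) = Σ_j (I−A)_1j·C_1j = (0.85)(0.3300) + (-0.10)(0.0925) + (-0.20)(0.1500) = 0.24125
adj(I−A) = Cᵀ =
  [ 0.3300   0.0550   0.1350]
  [ 0.0925   0.4175   0.1475]
  [ 0.1500   0.0250   0.5000]
(I − A)⁻¹ = adj(I−A) / det(I−A) ≈
  [   1.3679     0.2280     0.5596]
  [   0.3834     1.7306     0.6114]
  [   0.6218     0.1036     2.0725]
First solve x = (I − A)⁻¹ d = adj(I−A)·d / det(I−A); in particular x_1 = (0.3300·240 + 0.0550·70 + 0.1350·50) / 0.24125 = 89.80 / 0.24125 ≈ 372.228.
Intermediate flow from 3 to 1: z_31 = a_31 · x_1 = 0.25 × 89.80 / 0.24125 = 22.45 / 0.24125 ≈ 93.1.

z_31 = 93.1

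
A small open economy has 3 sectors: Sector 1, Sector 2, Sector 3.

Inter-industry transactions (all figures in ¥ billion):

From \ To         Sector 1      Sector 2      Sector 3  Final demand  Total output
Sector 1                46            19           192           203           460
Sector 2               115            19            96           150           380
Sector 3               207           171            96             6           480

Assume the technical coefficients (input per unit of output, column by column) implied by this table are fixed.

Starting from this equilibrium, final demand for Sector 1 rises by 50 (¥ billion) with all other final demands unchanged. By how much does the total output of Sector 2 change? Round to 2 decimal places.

Technical coefficients a_ij = z_ij / X_j:
  a_11 = 46/460 = 0.10, a_21 = 115/460 = 0.25, a_31 = 207/460 = 0.45
  a_12 = 19/380 = 0.05, a_22 = 19/380 = 0.05, a_32 = 171/380 = 0.45
  a_13 = 192/480 = 0.40, a_23 = 96/480 = 0.20, a_33 = 96/480 = 0.20
I − A =
  [   0.90    -0.05    -0.40]
  [  -0.25     0.95    -0.20]
  [  -0.45    -0.45     0.80]
Cofactors of I−A, C_ij = (−1)^(i+j)·(minor ij) (rows/columns in the sector order above):
  C_11 = (0.95)(0.80) − (-0.20)(-0.45) = 0.6700
  C_12 = −[(-0.25)(0.80) − (-0.20)(-0.45)] = 0.2900
  C_13 = (-0.25)(-0.45) − (0.95)(-0.45) = 0.5400
  C_21 = −[(-0.05)(0.80) − (-0.40)(-0.45)] = 0.2200
  C_22 = (0.90)(0.80) − (-0.40)(-0.45) = 0.5400
  C_23 = −[(0.90)(-0.45) − (-0.05)(-0.45)] = 0.4275
  C_31 = (-0.05)(-0.20) − (-0.40)(0.95) = 0.3900
  C_32 = −[(0.90)(-0.20) − (-0.40)(-0.25)] = 0.2800
  C_33 = (0.90)(0.95) − (-0.05)(-0.25) = 0.8425
det(I−A) = Σ_j (I−A)_1j·C_1j = (0.90)(0.6700) + (-0.05)(0.2900) + (-0.40)(0.5400) = 0.3725
adj(I−A) = Cᵀ =
  [ 0.6700   0.2200   0.3900]
  [ 0.2900   0.5400   0.2800]
  [ 0.5400   0.4275   0.8425]
(I − A)⁻¹ = adj(I−A) / det(I−A) ≈
  [   1.7987     0.5906     1.0470]
  [   0.7785     1.4497     0.7517]
  [   1.4497     1.1477     2.2617]
Δx = (I − A)⁻¹ Δd with Δd having +50 in the Sector 1 component and 0 elsewhere.
So Δx_2 = L_21 · (+50), where L_21 = adj(I−A)_21 / det(I−A) = 0.2900 / 0.3725.
Δx_2 = 0.2900 × (+50) / 0.3725 = 14.50 / 0.3725 ≈ 38.93.

Δx_2 = 38.93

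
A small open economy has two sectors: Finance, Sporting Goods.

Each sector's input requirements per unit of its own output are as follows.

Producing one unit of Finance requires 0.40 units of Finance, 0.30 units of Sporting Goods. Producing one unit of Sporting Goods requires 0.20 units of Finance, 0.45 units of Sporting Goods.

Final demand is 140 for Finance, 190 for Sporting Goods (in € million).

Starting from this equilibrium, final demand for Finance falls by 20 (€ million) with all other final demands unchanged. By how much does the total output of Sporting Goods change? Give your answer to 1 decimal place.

Δx_S = -22.2

I − A =
  [   0.60    -0.20]
  [  -0.30     0.55]
det(I−A) = (0.60)(0.55) − (-0.20)(-0.30) = 0.2700
adj(I−A) = [[0.55, 0.20], [0.30, 0.60]]
(I − A)⁻¹ = adj(I−A) / det(I−A) ≈
  [   2.0370     0.7407]
  [   1.1111     2.2222]
Δx = (I − A)⁻¹ Δd with Δd having -20 in the Finance component and 0 elsewhere.
So Δx_S = L_SF · (-20), where L_SF = adj(I−A)_SF / det(I−A) = 0.30 / 0.2700.
Δx_S = 0.30 × (-20) / 0.2700 = -6.00 / 0.2700 ≈ -22.2.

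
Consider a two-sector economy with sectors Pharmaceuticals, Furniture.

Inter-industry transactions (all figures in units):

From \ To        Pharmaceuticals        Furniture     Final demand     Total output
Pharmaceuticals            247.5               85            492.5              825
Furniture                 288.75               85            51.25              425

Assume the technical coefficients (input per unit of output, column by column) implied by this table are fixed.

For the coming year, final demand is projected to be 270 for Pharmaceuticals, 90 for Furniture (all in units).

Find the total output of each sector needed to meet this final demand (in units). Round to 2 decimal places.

x_P = 477.55, x_F = 321.43

Technical coefficients a_ij = z_ij / X_j:
  a_PP = 247.5/825 = 0.30, a_FP = 288.75/825 = 0.35
  a_PF = 85/425 = 0.20, a_FF = 85/425 = 0.20
I − A =
  [   0.70    -0.20]
  [  -0.35     0.80]
det(I−A) = (0.70)(0.80) − (-0.20)(-0.35) = 0.4900
adj(I−A) = [[0.80, 0.20], [0.35, 0.70]]
(I − A)⁻¹ = adj(I−A) / det(I−A) ≈
  [   1.6327     0.4082]
  [   0.7143     1.4286]
x = (I − A)⁻¹ d = adj(I−A)·d / det(I−A), with det(I−A) = 0.4900:
  x_P = (0.80·270 + 0.20·90) / 0.4900 = 234.00 / 0.4900 ≈ 477.55
  x_F = (0.35·270 + 0.70·90) / 0.4900 = 157.50 / 0.4900 ≈ 321.43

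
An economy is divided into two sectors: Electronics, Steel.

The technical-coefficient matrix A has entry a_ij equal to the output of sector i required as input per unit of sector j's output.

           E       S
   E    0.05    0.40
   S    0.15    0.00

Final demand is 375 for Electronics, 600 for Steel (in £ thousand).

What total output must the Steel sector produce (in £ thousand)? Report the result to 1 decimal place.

I − A =
  [   0.95    -0.40]
  [  -0.15     1.00]
det(I−A) = (0.95)(1.00) − (-0.40)(-0.15) = 0.8900
adj(I−A) = [[1.00, 0.40], [0.15, 0.95]]
(I − A)⁻¹ = adj(I−A) / det(I−A) ≈
  [   1.1236     0.4494]
  [   0.1685     1.0674]
x = (I − A)⁻¹ d = adj(I−A)·d / det(I−A), with det(I−A) = 0.8900:
  x_E = (1.00·375 + 0.40·600) / 0.8900 = 615.00 / 0.8900 ≈ 691.0
  x_S = (0.15·375 + 0.95·600) / 0.8900 = 626.25 / 0.8900 ≈ 703.7

x_S = 703.7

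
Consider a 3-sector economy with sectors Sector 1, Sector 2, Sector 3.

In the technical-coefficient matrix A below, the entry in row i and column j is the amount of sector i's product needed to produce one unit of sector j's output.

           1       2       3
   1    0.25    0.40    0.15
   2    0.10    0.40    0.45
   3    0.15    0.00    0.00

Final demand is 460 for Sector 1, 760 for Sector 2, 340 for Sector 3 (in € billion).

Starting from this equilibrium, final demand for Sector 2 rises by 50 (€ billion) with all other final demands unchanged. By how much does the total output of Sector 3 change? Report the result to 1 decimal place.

Δx_3 = 8.1

I − A =
  [   0.75    -0.40    -0.15]
  [  -0.10     0.60    -0.45]
  [  -0.15     0.00     1.00]
Cofactors of I−A, C_ij = (−1)^(i+j)·(minor ij) (rows/columns in the sector order above):
  C_11 = (0.60)(1.00) − (-0.45)(0.00) = 0.6000
  C_12 = −[(-0.10)(1.00) − (-0.45)(-0.15)] = 0.1675
  C_13 = (-0.10)(0.00) − (0.60)(-0.15) = 0.0900
  C_21 = −[(-0.40)(1.00) − (-0.15)(0.00)] = 0.4000
  C_22 = (0.75)(1.00) − (-0.15)(-0.15) = 0.7275
  C_23 = −[(0.75)(0.00) − (-0.40)(-0.15)] = 0.0600
  C_31 = (-0.40)(-0.45) − (-0.15)(0.60) = 0.2700
  C_32 = −[(0.75)(-0.45) − (-0.15)(-0.10)] = 0.3525
  C_33 = (0.75)(0.60) − (-0.40)(-0.10) = 0.4100
det(I−A) = Σ_j (I−A)_1j·C_1j = (0.75)(0.6000) + (-0.40)(0.1675) + (-0.15)(0.0900) = 0.3695
adj(I−A) = Cᵀ =
  [ 0.6000   0.4000   0.2700]
  [ 0.1675   0.7275   0.3525]
  [ 0.0900   0.0600   0.4100]
(I − A)⁻¹ = adj(I−A) / det(I−A) ≈
  [   1.6238     1.0825     0.7307]
  [   0.4533     1.9689     0.9540]
  [   0.2436     0.1624     1.1096]
Δx = (I − A)⁻¹ Δd with Δd having +50 in the Sector 2 component and 0 elsewhere.
So Δx_3 = L_32 · (+50), where L_32 = adj(I−A)_32 / det(I−A) = 0.0600 / 0.3695.
Δx_3 = 0.0600 × (+50) / 0.3695 = 3.00 / 0.3695 ≈ 8.1.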